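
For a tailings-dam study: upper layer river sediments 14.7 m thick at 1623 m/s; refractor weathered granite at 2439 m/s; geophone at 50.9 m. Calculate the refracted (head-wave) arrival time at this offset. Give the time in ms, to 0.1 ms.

t = x/V₂ + 2h·√(V₂²−V₁²)/(V₁V₂).
√(V₂²−V₁²) = √(2439²−1623²) = 1820.6 m/s; delay term = 2·14.7·1820.6/(1623·2439) = 0.01352 s.
t = 50.9/2439 + 0.01352 = 0.03439 s.

34.4 ms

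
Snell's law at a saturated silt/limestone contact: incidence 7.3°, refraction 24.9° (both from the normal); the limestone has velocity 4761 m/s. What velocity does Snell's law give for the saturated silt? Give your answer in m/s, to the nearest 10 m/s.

1440 m/s

sin 7.3° = 0.1271; sin 24.9° = 0.4210.
V₁ = V₂·(sin θ₁/sin θ₂) = 4761·(0.1271/0.4210) = 1436.82 m/s.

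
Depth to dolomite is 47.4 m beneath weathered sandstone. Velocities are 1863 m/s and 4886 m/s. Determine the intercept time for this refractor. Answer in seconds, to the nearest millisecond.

θ_c = arcsin(V₁/V₂) = arcsin(1863/4886) = 22.41°; cos θ_c = 0.9245.
tᵢ = 2h·cos θ_c / V₁ = 2·47.4·0.9245 / 1863 = 0.04704 s.

0.047 s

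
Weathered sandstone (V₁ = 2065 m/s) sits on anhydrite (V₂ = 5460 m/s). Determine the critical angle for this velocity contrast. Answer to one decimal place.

At critical incidence the refracted ray runs along the interface (θ₂ = 90°), so sin θ_c = V₁/V₂.
θ_c = arcsin(2065/5460) = arcsin 0.3782 = 22.22°.

22.2°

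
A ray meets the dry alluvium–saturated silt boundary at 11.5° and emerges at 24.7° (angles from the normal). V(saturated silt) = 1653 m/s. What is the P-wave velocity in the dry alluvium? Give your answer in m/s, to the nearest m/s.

Snell's law: sin 11.5°/V₁ = sin 24.7°/V₂.
V₁ = V₂·sin 11.5°/sin 24.7° = 1653 × 0.4771 = 788.66 m/s.

789 m/s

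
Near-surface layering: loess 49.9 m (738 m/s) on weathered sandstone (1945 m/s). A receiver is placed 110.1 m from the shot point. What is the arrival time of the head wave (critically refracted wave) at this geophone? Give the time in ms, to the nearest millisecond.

θ_c = arcsin(V₁/V₂) = arcsin(738/1945) = 22.30°, cos θ_c = 0.9252.
Intercept time tᵢ = 2h cos θ_c / V₁ = 2·49.9·0.9252/738 = 0.12512 s.
t = x/V₂ + tᵢ = 110.1/1945 + 0.12512 = 0.18172 s.

182 ms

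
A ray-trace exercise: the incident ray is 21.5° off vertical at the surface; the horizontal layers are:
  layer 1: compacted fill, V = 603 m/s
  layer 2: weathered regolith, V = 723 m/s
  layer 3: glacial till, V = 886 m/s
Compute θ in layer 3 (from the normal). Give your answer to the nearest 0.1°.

Ray parameter p = sin 21.5° / 603 = 6.0780e-04 s/m.
sin θ_3 = p·V_3 = 6.0780e-04 × 886 = 0.5385.
θ_3 = arcsin 0.5385 = 32.58°.

32.6°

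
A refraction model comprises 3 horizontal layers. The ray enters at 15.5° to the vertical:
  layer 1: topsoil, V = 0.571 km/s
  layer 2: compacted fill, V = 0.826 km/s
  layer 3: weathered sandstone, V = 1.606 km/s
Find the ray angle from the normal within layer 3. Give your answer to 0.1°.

48.7°

Ray parameter p = sin 15.5° / 0.571 = 4.6802e-01 s/km.
sin θ_3 = p·V_3 = 4.6802e-01 × 1.606 = 0.7516.
θ_3 = arcsin 0.7516 = 48.73°.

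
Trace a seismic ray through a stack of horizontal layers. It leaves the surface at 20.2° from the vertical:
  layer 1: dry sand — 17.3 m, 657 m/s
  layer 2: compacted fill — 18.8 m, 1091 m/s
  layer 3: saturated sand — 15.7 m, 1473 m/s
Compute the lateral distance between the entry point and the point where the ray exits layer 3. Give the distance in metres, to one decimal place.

38.7 m

Ray parameter p = sin 20.2° / 657 m/s = 5.2557e-04 s/m.
Layer 1: θ = 20.20°; offset = 17.3·tan 20.20° = 6.365 m.
Layer 2: sin θ = p·1091 = 0.5734 → θ = 34.99°; offset = 18.8·tan 34.99° = 13.158 m.
Layer 3: sin θ = p·1473 = 0.7742 → θ = 50.73°; offset = 15.7·tan 50.73° = 19.202 m.
Σ offsets = 38.724 m.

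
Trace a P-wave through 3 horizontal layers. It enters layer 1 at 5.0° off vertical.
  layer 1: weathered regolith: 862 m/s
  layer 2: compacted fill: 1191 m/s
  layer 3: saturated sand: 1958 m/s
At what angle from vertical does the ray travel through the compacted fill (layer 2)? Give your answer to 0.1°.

Snell's law across each interface conserves sin θ / V, so sin θ_2 = V_2·sin θ₁/V₁.
sin θ_2 = 1191 × sin 5.0° / 862 = 0.1204.
θ_2 = arcsin 0.1204 = 6.92°.

6.9°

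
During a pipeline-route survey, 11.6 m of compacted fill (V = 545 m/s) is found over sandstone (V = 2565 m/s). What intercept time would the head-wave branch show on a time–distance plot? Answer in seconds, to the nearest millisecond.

θ_c = arcsin(V₁/V₂) = arcsin(545/2565) = 12.27°; cos θ_c = 0.9772.
tᵢ = 2h·cos θ_c / V₁ = 2·11.6·0.9772 / 545 = 0.04160 s.

0.042 s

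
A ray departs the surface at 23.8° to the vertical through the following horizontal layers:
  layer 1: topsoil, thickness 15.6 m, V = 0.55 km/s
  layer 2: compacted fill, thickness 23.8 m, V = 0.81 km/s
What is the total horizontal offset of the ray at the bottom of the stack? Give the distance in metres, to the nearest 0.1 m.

24.5 m

Apply Snell's law at each interface; in layer i the horizontal offset is hᵢ·tan θᵢ.
Layer 1: θ = 23.80°; offset = 15.6·tan 23.80° = 6.880 m.
Layer 2: sin θ = 0.81·sin 23.8°/0.55 = 0.5943, θ = 36.46°; offset = 23.8·tan 36.46° = 17.588 m.
Σ offsets = 24.468 m.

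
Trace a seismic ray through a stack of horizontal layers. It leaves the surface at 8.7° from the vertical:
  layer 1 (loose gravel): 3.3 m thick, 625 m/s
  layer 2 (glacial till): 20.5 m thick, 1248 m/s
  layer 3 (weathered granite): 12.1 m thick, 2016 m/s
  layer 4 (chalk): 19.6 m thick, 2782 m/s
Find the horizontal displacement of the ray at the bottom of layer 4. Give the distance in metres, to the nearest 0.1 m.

31.6 m

Ray parameter p = sin 8.7° / 625 m/s = 2.4202e-04 s/m.
Layer 1: θ = 8.70°; offset = 3.3·tan 8.70° = 0.505 m.
Layer 2: sin θ = p·1248 = 0.3020 → θ = 17.58°; offset = 20.5·tan 17.58° = 6.495 m.
Layer 3: sin θ = p·2016 = 0.4879 → θ = 29.20°; offset = 12.1·tan 29.20° = 6.763 m.
Layer 4: sin θ = p·2782 = 0.6733 → θ = 42.32°; offset = 19.6·tan 42.32° = 17.848 m.
Σ offsets = 31.612 m.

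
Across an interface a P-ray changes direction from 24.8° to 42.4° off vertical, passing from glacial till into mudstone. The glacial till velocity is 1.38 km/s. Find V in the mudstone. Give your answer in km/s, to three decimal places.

Snell's law: sin 24.8°/V₁ = sin 42.4°/V₂.
V₂ = V₁·sin 42.4°/sin 24.8° = 1.38 × 1.6076 = 2.218 km/s.

2.218 km/s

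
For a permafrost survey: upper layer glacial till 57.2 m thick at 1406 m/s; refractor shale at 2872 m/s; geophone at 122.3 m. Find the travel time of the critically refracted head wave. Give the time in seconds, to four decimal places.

t = x/V₂ + 2h·√(V₂²−V₁²)/(V₁V₂).
√(V₂²−V₁²) = √(2872²−1406²) = 2504.3 m/s; delay term = 2·57.2·2504.3/(1406·2872) = 0.07095 s.
t = 122.3/2872 + 0.07095 = 0.11353 s.

0.1135 s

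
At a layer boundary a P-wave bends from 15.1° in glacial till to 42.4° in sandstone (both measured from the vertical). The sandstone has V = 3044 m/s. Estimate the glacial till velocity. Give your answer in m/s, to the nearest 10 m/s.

sin 15.1° = 0.2605; sin 42.4° = 0.6743.
V₁ = V₂·(sin θ₁/sin θ₂) = 3044·(0.2605/0.6743) = 1175.99 m/s.

1180 m/s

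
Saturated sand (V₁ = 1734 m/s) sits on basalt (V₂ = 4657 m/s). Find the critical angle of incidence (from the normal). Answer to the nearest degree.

Critical incidence: sin θ_c = V₁/V₂ = 1734/4657 = 0.3723.
θ_c = arcsin 0.3723 = 21.86°.

22°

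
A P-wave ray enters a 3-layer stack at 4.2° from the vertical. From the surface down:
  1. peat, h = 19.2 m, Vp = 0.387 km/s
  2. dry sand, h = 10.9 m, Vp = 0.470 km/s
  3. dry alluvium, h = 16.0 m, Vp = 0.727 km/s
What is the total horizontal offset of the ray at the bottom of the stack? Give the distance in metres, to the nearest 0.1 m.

p = sin θ₁/V₁ = sin 4.2°/0.387 = 1.8925e-01 s/km is conserved through the stack.
Layer 1: θ = 4.20°; offset = 19.2·tan 4.20° = 1.410 m.
Layer 2: sin θ = p·0.470 = 0.0889 → θ = 5.10°; offset = 10.9·tan 5.10° = 0.973 m.
Layer 3: sin θ = p·0.727 = 0.1376 → θ = 7.91°; offset = 16.0·tan 7.91° = 2.222 m.
Σ offsets = 4.606 m.

4.6 m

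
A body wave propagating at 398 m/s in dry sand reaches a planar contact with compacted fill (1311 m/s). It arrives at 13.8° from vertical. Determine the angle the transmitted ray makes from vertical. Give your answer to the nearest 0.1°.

sin θ₁/V₁ = sin θ₂/V₂ ⇒ sin θ₂ = 1311·sin 13.8°/398 = 1311·0.2385/398 = 0.7857.
θ₂ = arcsin 0.7857 = 51.79° from the normal.

51.8°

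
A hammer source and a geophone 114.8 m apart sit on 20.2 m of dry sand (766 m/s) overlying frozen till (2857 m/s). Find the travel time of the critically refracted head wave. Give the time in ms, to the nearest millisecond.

91 ms

t = x/V₂ + 2h·√(V₂²−V₁²)/(V₁V₂).
√(V₂²−V₁²) = √(2857²−766²) = 2752.4 m/s; delay term = 2·20.2·2752.4/(766·2857) = 0.05081 s.
t = 114.8/2857 + 0.05081 = 0.09099 s.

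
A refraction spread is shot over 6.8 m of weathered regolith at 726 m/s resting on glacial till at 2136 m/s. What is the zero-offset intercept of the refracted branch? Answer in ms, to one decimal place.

17.6 ms

tᵢ = 2h·√(V₂²−V₁²)/(V₁V₂).
√(V₂²−V₁²) = √(2136²−726²) = 2008.8 m/s.
tᵢ = 2·6.8·2008.8/(726·2136) = 0.01762 s.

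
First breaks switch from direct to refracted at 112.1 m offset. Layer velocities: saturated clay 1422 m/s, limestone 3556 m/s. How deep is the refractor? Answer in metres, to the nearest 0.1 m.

h = (x_cross/2)·√((V₂−V₁)/(V₂+V₁)).
(V₂−V₁)/(V₂+V₁) = (3556−1422)/(3556+1422) = 0.4287; √ = 0.6547.
h = (112.1/2)·0.6547 = 36.70 m.

36.7 m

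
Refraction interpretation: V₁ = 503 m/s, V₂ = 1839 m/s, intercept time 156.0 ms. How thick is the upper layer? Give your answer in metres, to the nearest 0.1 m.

40.8 m

θ_c = arcsin(503/1839) = 15.87°; cos θ_c = 0.9619.
tᵢ = 2h cos θ_c/V₁ ⇒ h = tᵢ·V₁/(2 cos θ_c) = 0.156·503/(2·0.9619) = 40.79 m.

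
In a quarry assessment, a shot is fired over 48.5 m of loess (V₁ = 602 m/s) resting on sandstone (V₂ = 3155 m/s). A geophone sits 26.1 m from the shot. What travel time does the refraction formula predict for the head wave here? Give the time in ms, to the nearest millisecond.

t = x/V₂ + 2h·√(V₂²−V₁²)/(V₁V₂).
√(V₂²−V₁²) = √(3155²−602²) = 3097.0 m/s; delay term = 2·48.5·3097.0/(602·3155) = 0.15817 s.
t = 26.1/3155 + 0.15817 = 0.16644 s.

166 ms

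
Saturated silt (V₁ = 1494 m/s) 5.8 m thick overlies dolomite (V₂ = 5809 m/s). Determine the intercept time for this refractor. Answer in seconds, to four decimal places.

tᵢ = 2h·√(V₂²−V₁²)/(V₁V₂).
√(V₂²−V₁²) = √(5809²−1494²) = 5613.6 m/s.
tᵢ = 2·5.8·5613.6/(1494·5809) = 0.00750 s.

0.0075 s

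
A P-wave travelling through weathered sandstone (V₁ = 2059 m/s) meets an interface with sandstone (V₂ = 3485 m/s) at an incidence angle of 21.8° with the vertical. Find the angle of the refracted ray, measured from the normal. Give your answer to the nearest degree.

sin θ₁/V₁ = sin θ₂/V₂ ⇒ sin θ₂ = 3485·sin 21.8°/2059 = 3485·0.3714/2059 = 0.6286.
θ₂ = arcsin 0.6286 = 38.94° from the normal.

39°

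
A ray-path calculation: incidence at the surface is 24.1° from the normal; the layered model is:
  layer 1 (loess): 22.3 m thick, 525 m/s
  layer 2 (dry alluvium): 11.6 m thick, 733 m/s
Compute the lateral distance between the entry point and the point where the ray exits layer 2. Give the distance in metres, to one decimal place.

p = sin θ₁/V₁ = sin 24.1°/525 = 7.7777e-04 s/m is conserved through the stack.
Layer 1: θ = 24.10°; offset = 22.3·tan 24.10° = 9.975 m.
Layer 2: sin θ = p·733 = 0.5701 → θ = 34.76°; offset = 11.6·tan 34.76° = 8.050 m.
Total horizontal offset = 18.025 m.

18.0 m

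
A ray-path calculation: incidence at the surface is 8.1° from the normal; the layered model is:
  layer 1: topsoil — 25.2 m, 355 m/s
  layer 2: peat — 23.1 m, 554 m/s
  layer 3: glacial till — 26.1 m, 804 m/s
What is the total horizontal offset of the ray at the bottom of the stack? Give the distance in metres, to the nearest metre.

18 m

Apply Snell's law at each interface; in layer i the horizontal offset is hᵢ·tan θᵢ.
Layer 1: θ = 8.10°; offset = 25.2·tan 8.10° = 3.586 m.
Layer 2: sin θ = 554·sin 8.1°/355 = 0.2199, θ = 12.70°; offset = 23.1·tan 12.70° = 5.207 m.
Layer 3: sin θ = 804·sin 8.1°/355 = 0.3191, θ = 18.61°; offset = 26.1·tan 18.61° = 8.788 m.
Summing the layer offsets gives 17.582 m.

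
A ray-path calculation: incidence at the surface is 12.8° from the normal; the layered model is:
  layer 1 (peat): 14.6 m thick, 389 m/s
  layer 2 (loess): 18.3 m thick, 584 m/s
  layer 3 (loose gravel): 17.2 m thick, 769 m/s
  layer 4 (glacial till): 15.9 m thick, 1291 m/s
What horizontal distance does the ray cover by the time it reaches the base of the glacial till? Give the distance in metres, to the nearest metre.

Ray parameter p = sin 12.8° / 389 m/s = 5.6953e-04 s/m.
Layer 1: θ = 12.80°; offset = 14.6·tan 12.80° = 3.317 m.
Layer 2: sin θ = p·584 = 0.3326 → θ = 19.43°; offset = 18.3·tan 19.43° = 6.454 m.
Layer 3: sin θ = p·769 = 0.4380 → θ = 25.97°; offset = 17.2·tan 25.97° = 8.380 m.
Layer 4: sin θ = p·1291 = 0.7353 → θ = 47.33°; offset = 15.9·tan 47.33° = 17.249 m.
Summing the layer offsets gives 35.399 m.

35 m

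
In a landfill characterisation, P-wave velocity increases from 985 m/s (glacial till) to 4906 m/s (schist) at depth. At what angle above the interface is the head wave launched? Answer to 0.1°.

Critical incidence: sin θ_c = V₁/V₂ = 985/4906 = 0.2008.
θ_c = arcsin 0.2008 = 11.58°.
Measured from the interface: 90° − 11.58° = 78.42°.

78.4°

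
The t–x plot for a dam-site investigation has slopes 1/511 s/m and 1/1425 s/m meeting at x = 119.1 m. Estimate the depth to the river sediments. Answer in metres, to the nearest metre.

41 m

x_cross = 2h·√((V₂+V₁)/(V₂−V₁)) → h = x_cross / (2·√((V₂+V₁)/(V₂−V₁))).
√((V₂+V₁)/(V₂−V₁)) = √((1425+511)/(1425−511)) = 1.4554.
h = 119.1 / (2·1.4554) = 40.92 m.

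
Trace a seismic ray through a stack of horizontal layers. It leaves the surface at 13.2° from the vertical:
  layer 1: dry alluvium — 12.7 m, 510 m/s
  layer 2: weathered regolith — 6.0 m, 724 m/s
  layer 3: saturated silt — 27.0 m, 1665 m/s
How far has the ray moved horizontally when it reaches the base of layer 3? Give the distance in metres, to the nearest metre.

35 m

p = sin θ₁/V₁ = sin 13.2°/510 = 4.4775e-04 s/m is conserved through the stack.
Layer 1: θ = 13.20°; offset = 12.7·tan 13.20° = 2.979 m.
Layer 2: sin θ = p·724 = 0.3242 → θ = 18.92°; offset = 6.0·tan 18.92° = 2.056 m.
Layer 3: sin θ = p·1665 = 0.7455 → θ = 48.20°; offset = 27.0·tan 48.20° = 30.200 m.
Total horizontal offset = 35.235 m.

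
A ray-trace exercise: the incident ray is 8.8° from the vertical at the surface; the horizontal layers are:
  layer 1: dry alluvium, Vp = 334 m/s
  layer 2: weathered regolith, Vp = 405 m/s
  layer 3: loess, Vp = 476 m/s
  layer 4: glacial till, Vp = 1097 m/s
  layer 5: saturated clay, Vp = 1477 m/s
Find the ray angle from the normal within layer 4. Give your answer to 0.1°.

Ray parameter p = sin 8.8° / 334 = 4.5804e-04 s/m.
sin θ_4 = p·V_4 = 4.5804e-04 × 1097 = 0.5025.
θ_4 = 30.16° from the vertical.

30.2°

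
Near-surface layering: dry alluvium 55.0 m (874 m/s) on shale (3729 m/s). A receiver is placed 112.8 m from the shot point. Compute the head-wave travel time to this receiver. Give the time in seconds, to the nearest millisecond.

0.153 s

θ_c = arcsin(V₁/V₂) = arcsin(874/3729) = 13.56°, cos θ_c = 0.9721.
Intercept time tᵢ = 2h cos θ_c / V₁ = 2·55.0·0.9721/874 = 0.12235 s.
t = x/V₂ + tᵢ = 112.8/3729 + 0.12235 = 0.15260 s.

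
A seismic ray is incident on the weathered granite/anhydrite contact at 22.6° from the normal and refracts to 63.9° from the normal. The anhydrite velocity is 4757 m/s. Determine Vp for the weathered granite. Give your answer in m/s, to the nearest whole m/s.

sin 22.6° = 0.3843; sin 63.9° = 0.8980.
V₁ = V₂·(sin θ₁/sin θ₂) = 4757·(0.3843/0.8980) = 2035.68 m/s.

2036 m/s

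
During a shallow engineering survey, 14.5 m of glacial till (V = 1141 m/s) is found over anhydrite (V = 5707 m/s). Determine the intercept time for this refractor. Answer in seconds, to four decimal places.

0.0249 s

θ_c = arcsin(V₁/V₂) = arcsin(1141/5707) = 11.53°; cos θ_c = 0.9798.
tᵢ = 2h·cos θ_c / V₁ = 2·14.5·0.9798 / 1141 = 0.02490 s.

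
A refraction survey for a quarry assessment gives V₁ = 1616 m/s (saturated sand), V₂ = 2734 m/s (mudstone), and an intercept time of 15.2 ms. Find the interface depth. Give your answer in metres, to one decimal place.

h = tᵢ·V₁·V₂ / (2·√(V₂²−V₁²)).
√(V₂²−V₁²) = √(2734² − 1616²) = 2205.3 m/s.
h = 0.0152 s × 1616 × 2734 / (2 × 2205.3) = 15.23 m.

15.2 m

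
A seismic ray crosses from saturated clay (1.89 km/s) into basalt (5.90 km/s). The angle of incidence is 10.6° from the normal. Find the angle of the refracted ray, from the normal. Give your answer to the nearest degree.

35°

Snell's law: sin θ₂ = (V₂/V₁)·sin θ₁ = (5.90/1.89)·sin 10.6° = 0.5742.
θ₂ = arcsin 0.5742 = 35.05° from the normal.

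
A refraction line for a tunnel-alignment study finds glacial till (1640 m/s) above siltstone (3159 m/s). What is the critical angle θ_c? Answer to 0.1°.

31.3°

Critical incidence: sin θ_c = V₁/V₂ = 1640/3159 = 0.5192.
θ_c = arcsin 0.5192 = 31.28°.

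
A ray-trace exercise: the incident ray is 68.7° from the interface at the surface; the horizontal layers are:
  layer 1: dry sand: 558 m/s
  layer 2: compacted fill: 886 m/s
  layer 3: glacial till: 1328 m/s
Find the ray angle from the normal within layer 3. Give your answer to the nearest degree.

From the normal: θ₁ = 90° − 68.7° = 21.3°.
Ray parameter p = sin 21.3° / 558 = 6.5099e-04 s/m.
sin θ_3 = p·V_3 = 6.5099e-04 × 1328 = 0.8645.
θ_3 = arcsin 0.8645 = 59.83°.

60°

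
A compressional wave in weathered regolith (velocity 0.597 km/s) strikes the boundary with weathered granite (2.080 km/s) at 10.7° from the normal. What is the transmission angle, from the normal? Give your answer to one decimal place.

40.3°

sin θ₁/V₁ = sin θ₂/V₂ ⇒ sin θ₂ = 2.080·sin 10.7°/0.597 = 2.080·0.1857/0.597 = 0.6469.
θ₂ = arcsin 0.6469 = 40.31° from the normal.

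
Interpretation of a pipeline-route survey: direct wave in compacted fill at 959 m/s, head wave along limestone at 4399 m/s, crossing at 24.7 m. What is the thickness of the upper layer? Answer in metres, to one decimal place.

x_cross = 2h·√((V₂+V₁)/(V₂−V₁)) → h = x_cross / (2·√((V₂+V₁)/(V₂−V₁))).
√((V₂+V₁)/(V₂−V₁)) = √((4399+959)/(4399−959)) = 1.2480.
h = 24.7 / (2·1.2480) = 9.90 m.

9.9 m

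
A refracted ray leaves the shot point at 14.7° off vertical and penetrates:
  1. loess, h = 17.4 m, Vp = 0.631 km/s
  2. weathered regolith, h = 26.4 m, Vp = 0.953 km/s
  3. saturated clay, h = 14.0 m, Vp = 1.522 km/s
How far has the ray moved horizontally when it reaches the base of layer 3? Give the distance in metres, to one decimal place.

p = sin θ₁/V₁ = sin 14.7°/0.631 = 4.0215e-01 s/km is conserved through the stack.
Layer 1: θ = 14.70°; offset = 17.4·tan 14.70° = 4.565 m.
Layer 2: sin θ = p·0.953 = 0.3833 → θ = 22.54°; offset = 26.4·tan 22.54° = 10.954 m.
Layer 3: sin θ = p·1.522 = 0.6121 → θ = 37.74°; offset = 14.0·tan 37.74° = 10.836 m.
Summing the layer offsets gives 26.355 m.

26.4 m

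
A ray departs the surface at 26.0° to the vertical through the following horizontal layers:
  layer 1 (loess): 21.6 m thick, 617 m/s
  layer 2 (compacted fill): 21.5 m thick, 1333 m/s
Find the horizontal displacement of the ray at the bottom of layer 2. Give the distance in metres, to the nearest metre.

74 m

Apply Snell's law at each interface; in layer i the horizontal offset is hᵢ·tan θᵢ.
Layer 1: θ = 26.00°; offset = 21.6·tan 26.00° = 10.535 m.
Layer 2: sin θ = 1333·sin 26.0°/617 = 0.9471, θ = 71.28°; offset = 21.5·tan 71.28° = 63.435 m.
Total horizontal offset = 73.970 m.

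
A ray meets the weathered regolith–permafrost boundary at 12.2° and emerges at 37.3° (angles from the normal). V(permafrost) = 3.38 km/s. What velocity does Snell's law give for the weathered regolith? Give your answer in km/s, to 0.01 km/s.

sin 12.2° = 0.2113; sin 37.3° = 0.6060.
V₁ = V₂·(sin θ₁/sin θ₂) = 3.38·(0.2113/0.6060) = 1.18 km/s.

1.18 km/s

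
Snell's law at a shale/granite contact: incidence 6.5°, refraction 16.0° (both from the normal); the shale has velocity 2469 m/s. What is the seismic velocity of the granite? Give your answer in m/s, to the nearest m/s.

6012 m/s

Snell's law: sin 6.5°/V₁ = sin 16.0°/V₂.
V₂ = V₁·sin 16.0°/sin 6.5° = 2469 × 2.4349 = 6011.74 m/s.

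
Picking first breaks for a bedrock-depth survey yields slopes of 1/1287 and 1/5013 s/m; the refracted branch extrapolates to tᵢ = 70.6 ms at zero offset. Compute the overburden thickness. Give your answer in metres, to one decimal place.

h = tᵢ·V₁·V₂ / (2·√(V₂²−V₁²)).
√(V₂²−V₁²) = √(5013² − 1287²) = 4845.0 m/s.
h = 0.0706 s × 1287 × 5013 / (2 × 4845.0) = 47.01 m.

47.0 m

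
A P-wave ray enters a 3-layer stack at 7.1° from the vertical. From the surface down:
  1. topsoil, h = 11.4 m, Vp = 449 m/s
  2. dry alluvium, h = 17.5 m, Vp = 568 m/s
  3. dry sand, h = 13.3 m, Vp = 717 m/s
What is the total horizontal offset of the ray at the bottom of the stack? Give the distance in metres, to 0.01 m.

6.87 m

Ray parameter p = sin 7.1° / 449 m/s = 2.7528e-04 s/m.
Layer 1: θ = 7.10°; offset = 11.4·tan 7.10° = 1.4199 m.
Layer 2: sin θ = p·568 = 0.1564 → θ = 9.00°; offset = 17.5·tan 9.00° = 2.7704 m.
Layer 3: sin θ = p·717 = 0.1974 → θ = 11.38°; offset = 13.3·tan 11.38° = 2.6778 m.
Summing the layer offsets gives 6.8681 m.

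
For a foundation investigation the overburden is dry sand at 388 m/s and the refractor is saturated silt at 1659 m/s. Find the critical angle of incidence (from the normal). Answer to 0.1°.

13.5°

Critical incidence: sin θ_c = V₁/V₂ = 388/1659 = 0.2339.
θ_c = arcsin 0.2339 = 13.53°.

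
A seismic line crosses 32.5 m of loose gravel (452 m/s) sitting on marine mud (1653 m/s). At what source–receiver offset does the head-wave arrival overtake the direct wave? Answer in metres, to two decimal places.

θ_c = arcsin(452/1653) = 15.87°, so cos θ_c = 0.9619 and tᵢ = 2h cos θ_c/V₁ = 0.1383 s.
At crossover x/V₁ = x/V₂ + tᵢ ⇒ x = tᵢ/(1/V₁ − 1/V₂) = 0.13832/(2.2124e-03 − 6.0496e-04) = 86.05 m.

86.05 m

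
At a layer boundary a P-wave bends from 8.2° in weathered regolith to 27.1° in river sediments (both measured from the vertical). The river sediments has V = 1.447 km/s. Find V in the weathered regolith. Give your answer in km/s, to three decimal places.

0.453 km/s

sin 8.2° = 0.1426; sin 27.1° = 0.4555.
V₁ = V₂·(sin θ₁/sin θ₂) = 1.447·(0.1426/0.4555) = 0.453 km/s.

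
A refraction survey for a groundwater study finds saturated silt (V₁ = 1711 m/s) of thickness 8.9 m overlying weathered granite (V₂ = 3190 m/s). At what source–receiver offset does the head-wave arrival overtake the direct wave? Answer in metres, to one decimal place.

32.4 m

θ_c = arcsin(1711/3190) = 32.44°, so cos θ_c = 0.8440 and tᵢ = 2h cos θ_c/V₁ = 0.0088 s.
At crossover x/V₁ = x/V₂ + tᵢ ⇒ x = tᵢ/(1/V₁ − 1/V₂) = 0.00878/(5.8445e-04 − 3.1348e-04) = 32.40 m.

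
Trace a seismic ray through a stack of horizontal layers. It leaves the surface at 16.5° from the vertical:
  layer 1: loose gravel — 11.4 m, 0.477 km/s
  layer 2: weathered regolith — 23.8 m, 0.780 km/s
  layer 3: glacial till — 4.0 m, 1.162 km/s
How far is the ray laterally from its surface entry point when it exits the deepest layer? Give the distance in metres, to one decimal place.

Ray parameter p = sin 16.5° / 0.477 km/s = 5.9542e-01 s/km.
Layer 1: θ = 16.50°; offset = 11.4·tan 16.50° = 3.377 m.
Layer 2: sin θ = p·0.780 = 0.4644 → θ = 27.67°; offset = 23.8·tan 27.67° = 12.481 m.
Layer 3: sin θ = p·1.162 = 0.6919 → θ = 43.78°; offset = 4.0·tan 43.78° = 3.833 m.
Σ offsets = 19.691 m.

19.7 m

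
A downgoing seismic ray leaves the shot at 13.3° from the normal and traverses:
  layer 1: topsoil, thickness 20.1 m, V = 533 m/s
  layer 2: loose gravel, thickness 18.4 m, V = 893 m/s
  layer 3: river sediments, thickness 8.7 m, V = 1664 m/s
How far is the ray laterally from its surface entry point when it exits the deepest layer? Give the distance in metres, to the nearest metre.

Ray parameter p = sin 13.3° / 533 m/s = 4.3161e-04 s/m.
Layer 1: θ = 13.30°; offset = 20.1·tan 13.30° = 4.751 m.
Layer 2: sin θ = p·893 = 0.3854 → θ = 22.67°; offset = 18.4·tan 22.67° = 7.686 m.
Layer 3: sin θ = p·1664 = 0.7182 → θ = 45.91°; offset = 8.7·tan 45.91° = 8.980 m.
Total horizontal offset = 21.417 m.

21 m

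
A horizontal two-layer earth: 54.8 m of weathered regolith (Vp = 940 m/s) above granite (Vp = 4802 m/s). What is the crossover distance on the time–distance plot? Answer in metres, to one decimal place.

θ_c = arcsin(940/4802) = 11.29°, so cos θ_c = 0.9807 and tᵢ = 2h cos θ_c/V₁ = 0.1143 s.
At crossover x/V₁ = x/V₂ + tᵢ ⇒ x = tᵢ/(1/V₁ − 1/V₂) = 0.11434/(1.0638e-03 − 2.0825e-04) = 133.64 m.

133.6 m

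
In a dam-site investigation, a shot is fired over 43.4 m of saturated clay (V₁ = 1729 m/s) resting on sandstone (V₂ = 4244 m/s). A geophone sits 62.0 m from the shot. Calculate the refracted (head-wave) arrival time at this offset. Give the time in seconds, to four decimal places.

θ_c = arcsin(V₁/V₂) = arcsin(1729/4244) = 24.04°, cos θ_c = 0.9133.
Intercept time tᵢ = 2h cos θ_c / V₁ = 2·43.4·0.9133/1729 = 0.04585 s.
t = x/V₂ + tᵢ = 62.0/4244 + 0.04585 = 0.06046 s.

0.0605 s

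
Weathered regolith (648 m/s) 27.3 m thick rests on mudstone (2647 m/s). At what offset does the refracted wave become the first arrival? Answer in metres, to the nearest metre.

θ_c = arcsin(648/2647) = 14.17°, so cos θ_c = 0.9696 and tᵢ = 2h cos θ_c/V₁ = 0.0817 s.
At crossover x/V₁ = x/V₂ + tᵢ ⇒ x = tᵢ/(1/V₁ − 1/V₂) = 0.08170/(1.5432e-03 − 3.7779e-04) = 70.10 m.

70 m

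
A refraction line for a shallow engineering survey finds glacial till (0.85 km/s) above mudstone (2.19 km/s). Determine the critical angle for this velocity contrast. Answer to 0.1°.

22.8°

At critical incidence the refracted ray runs along the interface (θ₂ = 90°), so sin θ_c = V₁/V₂.
θ_c = arcsin(0.85/2.19) = arcsin 0.3881 = 22.84°.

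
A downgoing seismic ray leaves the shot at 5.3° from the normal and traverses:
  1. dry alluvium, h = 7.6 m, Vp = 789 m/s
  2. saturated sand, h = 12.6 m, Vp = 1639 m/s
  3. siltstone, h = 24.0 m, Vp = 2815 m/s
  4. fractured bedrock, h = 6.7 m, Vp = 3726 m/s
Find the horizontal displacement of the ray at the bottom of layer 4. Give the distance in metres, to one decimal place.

14.8 m

Ray parameter p = sin 5.3° / 789 m/s = 1.1707e-04 s/m.
Layer 1: θ = 5.30°; offset = 7.6·tan 5.30° = 0.705 m.
Layer 2: sin θ = p·1639 = 0.1919 → θ = 11.06°; offset = 12.6·tan 11.06° = 2.463 m.
Layer 3: sin θ = p·2815 = 0.3296 → θ = 19.24°; offset = 24.0·tan 19.24° = 8.377 m.
Layer 4: sin θ = p·3726 = 0.4362 → θ = 25.86°; offset = 6.7·tan 25.86° = 3.248 m.
Total horizontal offset = 14.794 m.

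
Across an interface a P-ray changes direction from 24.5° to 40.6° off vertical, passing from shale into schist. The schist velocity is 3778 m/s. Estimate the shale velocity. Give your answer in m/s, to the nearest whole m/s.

sin 24.5° = 0.4147; sin 40.6° = 0.6508.
V₁ = V₂·(sin θ₁/sin θ₂) = 3778·(0.4147/0.6508) = 2407.46 m/s.

2407 m/s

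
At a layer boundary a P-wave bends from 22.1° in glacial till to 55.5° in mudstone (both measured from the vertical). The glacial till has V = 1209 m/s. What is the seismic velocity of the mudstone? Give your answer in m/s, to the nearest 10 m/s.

2650 m/s

Snell's law: sin 22.1°/V₁ = sin 55.5°/V₂.
V₂ = V₁·sin 55.5°/sin 22.1° = 1209 × 2.1905 = 2648.34 m/s.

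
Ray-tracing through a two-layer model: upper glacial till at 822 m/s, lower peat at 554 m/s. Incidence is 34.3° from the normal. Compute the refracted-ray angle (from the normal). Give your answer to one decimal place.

22.3°

sin θ₁/V₁ = sin θ₂/V₂ ⇒ sin θ₂ = 554·sin 34.3°/822 = 554·0.5635/822 = 0.3798.
θ₂ = sin⁻¹(0.3798) = 22.32° (from vertical).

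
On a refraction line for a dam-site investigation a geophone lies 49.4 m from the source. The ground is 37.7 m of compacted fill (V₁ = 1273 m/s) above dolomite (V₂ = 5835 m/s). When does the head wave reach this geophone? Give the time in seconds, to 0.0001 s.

θ_c = arcsin(V₁/V₂) = arcsin(1273/5835) = 12.60°, cos θ_c = 0.9759.
Intercept time tᵢ = 2h cos θ_c / V₁ = 2·37.7·0.9759/1273 = 0.05780 s.
t = x/V₂ + tᵢ = 49.4/5835 + 0.05780 = 0.06627 s.

0.0663 s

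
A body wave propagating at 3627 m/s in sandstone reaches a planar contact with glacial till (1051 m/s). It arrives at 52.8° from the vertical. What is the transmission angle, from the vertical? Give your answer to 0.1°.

sin θ₁/V₁ = sin θ₂/V₂ ⇒ sin θ₂ = 1051·sin 52.8°/3627 = 1051·0.7965/3627 = 0.2308.
θ₂ = sin⁻¹(0.2308) = 13.34° (from vertical).

13.3°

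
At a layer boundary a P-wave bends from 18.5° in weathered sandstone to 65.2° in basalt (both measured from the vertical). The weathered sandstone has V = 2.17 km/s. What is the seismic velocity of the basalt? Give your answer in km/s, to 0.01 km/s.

Snell's law: sin 18.5°/V₁ = sin 65.2°/V₂.
V₂ = V₁·sin 65.2°/sin 18.5° = 2.17 × 2.8609 = 6.21 km/s.

6.21 km/s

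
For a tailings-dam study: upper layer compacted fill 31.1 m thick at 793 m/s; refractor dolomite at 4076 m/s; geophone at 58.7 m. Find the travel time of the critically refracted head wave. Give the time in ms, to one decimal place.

θ_c = arcsin(V₁/V₂) = arcsin(793/4076) = 11.22°, cos θ_c = 0.9809.
Intercept time tᵢ = 2h cos θ_c / V₁ = 2·31.1·0.9809/793 = 0.07694 s.
t = x/V₂ + tᵢ = 58.7/4076 + 0.07694 = 0.09134 s.

91.3 ms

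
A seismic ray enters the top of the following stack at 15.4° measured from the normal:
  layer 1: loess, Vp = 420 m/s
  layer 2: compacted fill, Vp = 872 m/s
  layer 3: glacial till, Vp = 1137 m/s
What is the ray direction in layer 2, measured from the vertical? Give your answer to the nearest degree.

Ray parameter p = sin 15.4° / 420 = 6.3228e-04 s/m.
sin θ_2 = p·V_2 = 6.3228e-04 × 872 = 0.5513.
θ_2 = arcsin 0.5513 = 33.46°.

33°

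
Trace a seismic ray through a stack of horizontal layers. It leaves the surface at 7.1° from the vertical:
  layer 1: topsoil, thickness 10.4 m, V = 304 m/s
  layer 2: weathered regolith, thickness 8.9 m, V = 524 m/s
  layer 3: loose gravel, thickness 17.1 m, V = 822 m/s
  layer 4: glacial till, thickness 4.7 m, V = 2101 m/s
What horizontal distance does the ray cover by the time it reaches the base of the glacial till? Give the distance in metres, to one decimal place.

17.0 m

p = sin θ₁/V₁ = sin 7.1°/304 = 4.0658e-04 s/m is conserved through the stack.
Layer 1: θ = 7.10°; offset = 10.4·tan 7.10° = 1.295 m.
Layer 2: sin θ = p·524 = 0.2130 → θ = 12.30°; offset = 8.9·tan 12.30° = 1.941 m.
Layer 3: sin θ = p·822 = 0.3342 → θ = 19.52°; offset = 17.1·tan 19.52° = 6.064 m.
Layer 4: sin θ = p·2101 = 0.8542 → θ = 58.68°; offset = 4.7·tan 58.68° = 7.723 m.
Summing the layer offsets gives 17.022 m.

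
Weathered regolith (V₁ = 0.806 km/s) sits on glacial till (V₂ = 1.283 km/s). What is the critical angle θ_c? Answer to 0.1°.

38.9°

Critical incidence: sin θ_c = V₁/V₂ = 0.806/1.283 = 0.6282.
θ_c = arcsin 0.6282 = 38.92°.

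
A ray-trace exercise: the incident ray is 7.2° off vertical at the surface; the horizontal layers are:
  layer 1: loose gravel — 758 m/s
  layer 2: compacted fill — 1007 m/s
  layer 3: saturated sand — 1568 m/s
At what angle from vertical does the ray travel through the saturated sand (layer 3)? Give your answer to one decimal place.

Ray parameter p = sin 7.2° / 758 = 1.6535e-04 s/m.
sin θ_3 = p·V_3 = 1.6535e-04 × 1568 = 0.2593.
θ_3 = arcsin 0.2593 = 15.03°.

15.0°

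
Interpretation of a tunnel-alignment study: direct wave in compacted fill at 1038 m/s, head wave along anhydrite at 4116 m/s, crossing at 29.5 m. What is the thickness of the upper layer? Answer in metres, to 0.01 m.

11.40 m

x_cross = 2h·√((V₂+V₁)/(V₂−V₁)) → h = x_cross / (2·√((V₂+V₁)/(V₂−V₁))).
√((V₂+V₁)/(V₂−V₁)) = √((4116+1038)/(4116−1038)) = 1.2940.
h = 29.5 / (2·1.2940) = 11.40 m.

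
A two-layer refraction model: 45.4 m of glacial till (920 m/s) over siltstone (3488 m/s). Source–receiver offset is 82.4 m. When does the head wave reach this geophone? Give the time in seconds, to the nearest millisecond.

t = x/V₂ + 2h·√(V₂²−V₁²)/(V₁V₂).
√(V₂²−V₁²) = √(3488²−920²) = 3364.5 m/s; delay term = 2·45.4·3364.5/(920·3488) = 0.09520 s.
t = 82.4/3488 + 0.09520 = 0.11882 s.

0.119 s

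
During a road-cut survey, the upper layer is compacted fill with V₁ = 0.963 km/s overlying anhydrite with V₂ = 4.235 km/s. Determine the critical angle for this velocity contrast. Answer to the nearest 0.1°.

At critical incidence the refracted ray runs along the interface (θ₂ = 90°), so sin θ_c = V₁/V₂.
θ_c = arcsin(0.963/4.235) = arcsin 0.2274 = 13.14°.

13.1°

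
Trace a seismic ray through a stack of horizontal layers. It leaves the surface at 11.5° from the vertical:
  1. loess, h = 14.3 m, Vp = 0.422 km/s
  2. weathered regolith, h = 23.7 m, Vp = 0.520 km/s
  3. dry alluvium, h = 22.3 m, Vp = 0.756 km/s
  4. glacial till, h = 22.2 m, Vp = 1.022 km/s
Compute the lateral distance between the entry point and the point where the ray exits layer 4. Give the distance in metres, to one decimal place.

29.7 m

p = sin θ₁/V₁ = sin 11.5°/0.422 = 4.7244e-01 s/km is conserved through the stack.
Layer 1: θ = 11.50°; offset = 14.3·tan 11.50° = 2.909 m.
Layer 2: sin θ = p·0.520 = 0.2457 → θ = 14.22°; offset = 23.7·tan 14.22° = 6.006 m.
Layer 3: sin θ = p·0.756 = 0.3572 → θ = 20.93°; offset = 22.3·tan 20.93° = 8.527 m.
Layer 4: sin θ = p·1.022 = 0.4828 → θ = 28.87°; offset = 22.2·tan 28.87° = 12.240 m.
Summing the layer offsets gives 29.683 m.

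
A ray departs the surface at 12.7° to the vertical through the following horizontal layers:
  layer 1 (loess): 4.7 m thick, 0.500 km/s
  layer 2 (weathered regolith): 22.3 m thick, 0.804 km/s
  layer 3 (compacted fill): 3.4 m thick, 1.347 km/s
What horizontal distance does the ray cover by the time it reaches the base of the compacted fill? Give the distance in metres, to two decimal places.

11.99 m

p = sin θ₁/V₁ = sin 12.7°/0.500 = 4.3969e-01 s/km is conserved through the stack.
Layer 1: θ = 12.70°; offset = 4.7·tan 12.70° = 1.0592 m.
Layer 2: sin θ = p·0.804 = 0.3535 → θ = 20.70°; offset = 22.3·tan 20.70° = 8.4275 m.
Layer 3: sin θ = p·1.347 = 0.5923 → θ = 36.32°; offset = 3.4·tan 36.32° = 2.4992 m.
Σ offsets = 11.9859 m.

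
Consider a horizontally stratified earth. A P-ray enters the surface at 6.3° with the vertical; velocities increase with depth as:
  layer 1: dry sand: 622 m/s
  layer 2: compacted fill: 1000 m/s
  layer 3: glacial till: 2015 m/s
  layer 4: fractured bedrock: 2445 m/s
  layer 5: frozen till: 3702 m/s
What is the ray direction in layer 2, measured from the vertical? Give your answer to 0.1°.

Snell's law across each interface conserves sin θ / V, so sin θ_2 = V_2·sin θ₁/V₁.
sin θ_2 = 1000 × sin 6.3° / 622 = 0.1764.
θ_2 = 10.16° from the vertical.

10.2°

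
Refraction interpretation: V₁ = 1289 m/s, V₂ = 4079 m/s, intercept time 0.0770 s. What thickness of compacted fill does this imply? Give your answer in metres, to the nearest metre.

52 m

h = tᵢ·V₁·V₂ / (2·√(V₂²−V₁²)).
√(V₂²−V₁²) = √(4079² − 1289²) = 3870.0 m/s.
h = 0.077 s × 1289 × 4079 / (2 × 3870.0) = 52.31 m.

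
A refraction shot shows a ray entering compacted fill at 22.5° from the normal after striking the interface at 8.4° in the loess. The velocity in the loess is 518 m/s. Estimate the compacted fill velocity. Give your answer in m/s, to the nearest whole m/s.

1357 m/s

sin 8.4° = 0.1461; sin 22.5° = 0.3827.
V₂ = V₁·(sin θ₂/sin θ₁) = 518·(0.3827/0.1461) = 1356.97 m/s.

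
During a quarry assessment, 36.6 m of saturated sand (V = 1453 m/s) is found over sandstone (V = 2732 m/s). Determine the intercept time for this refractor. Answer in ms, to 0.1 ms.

42.7 ms

tᵢ = 2h·√(V₂²−V₁²)/(V₁V₂).
√(V₂²−V₁²) = √(2732²−1453²) = 2313.6 m/s.
tᵢ = 2·36.6·2313.6/(1453·2732) = 0.04266 s.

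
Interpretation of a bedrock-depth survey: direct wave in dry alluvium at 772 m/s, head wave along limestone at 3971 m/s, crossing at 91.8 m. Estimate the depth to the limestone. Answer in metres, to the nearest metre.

38 m

x_cross = 2h·√((V₂+V₁)/(V₂−V₁)) → h = x_cross / (2·√((V₂+V₁)/(V₂−V₁))).
√((V₂+V₁)/(V₂−V₁)) = √((3971+772)/(3971−772)) = 1.2176.
h = 91.8 / (2·1.2176) = 37.70 m.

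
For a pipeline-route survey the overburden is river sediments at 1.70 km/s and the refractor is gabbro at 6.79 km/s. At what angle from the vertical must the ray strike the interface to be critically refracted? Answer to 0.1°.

14.5°

Critical incidence: sin θ_c = V₁/V₂ = 1.70/6.79 = 0.2504.
θ_c = arcsin 0.2504 = 14.50°.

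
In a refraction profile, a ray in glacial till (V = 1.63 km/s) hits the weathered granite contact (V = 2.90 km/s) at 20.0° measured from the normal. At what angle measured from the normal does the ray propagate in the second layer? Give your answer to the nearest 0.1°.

37.5°

Snell's law: sin θ₂ = (V₂/V₁)·sin θ₁ = (2.90/1.63)·sin 20.0° = 0.6085.
θ₂ = arcsin 0.6085 = 37.48° from the normal.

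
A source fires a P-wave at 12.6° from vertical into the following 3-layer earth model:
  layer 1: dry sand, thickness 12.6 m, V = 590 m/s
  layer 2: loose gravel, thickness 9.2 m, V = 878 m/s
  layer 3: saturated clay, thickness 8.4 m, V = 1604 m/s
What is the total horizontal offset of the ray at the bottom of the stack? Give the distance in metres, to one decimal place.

Apply Snell's law at each interface; in layer i the horizontal offset is hᵢ·tan θᵢ.
Layer 1: θ = 12.60°; offset = 12.6·tan 12.60° = 2.816 m.
Layer 2: sin θ = 878·sin 12.6°/590 = 0.3246, θ = 18.94°; offset = 9.2·tan 18.94° = 3.158 m.
Layer 3: sin θ = 1604·sin 12.6°/590 = 0.5931, θ = 36.37°; offset = 8.4·tan 36.37° = 6.187 m.
Σ offsets = 12.161 m.

12.2 m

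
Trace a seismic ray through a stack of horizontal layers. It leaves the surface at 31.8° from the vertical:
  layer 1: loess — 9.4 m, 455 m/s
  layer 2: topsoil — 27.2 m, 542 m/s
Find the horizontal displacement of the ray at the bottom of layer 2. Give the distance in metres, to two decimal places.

Ray parameter p = sin 31.8° / 455 m/s = 1.1581e-03 s/m.
Layer 1: θ = 31.80°; offset = 9.4·tan 31.80° = 5.8282 m.
Layer 2: sin θ = p·542 = 0.6277 → θ = 38.88°; offset = 27.2·tan 38.88° = 21.9333 m.
Σ offsets = 27.7615 m.

27.76 m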